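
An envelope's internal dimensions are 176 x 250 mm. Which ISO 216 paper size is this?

B5 (176 × 250 mm)

Aspect ratio 250/176 ≈ 1.420 — close to the ISO √2 ≈ 1.414.
In the B-series (B0 = 1000 × 1414 mm): B5 = 176 × 250 mm.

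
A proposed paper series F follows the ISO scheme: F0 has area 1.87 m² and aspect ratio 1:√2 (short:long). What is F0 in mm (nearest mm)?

1150 × 1626 mm

Let the short side be w mm. Then w · w√2 = 1.87 m² = 1,870,000 mm².
w² = 1,870,000/√2, so w ≈ 1149.9 mm; long side = w√2 ≈ 1626.2 mm.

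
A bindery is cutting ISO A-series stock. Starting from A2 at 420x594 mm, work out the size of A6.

A3: ⌊594/2⌋ × 420 = 297 × 420 mm
A4: ⌊420/2⌋ × 297 = 210 × 297 mm
A5: ⌊297/2⌋ × 210 = 148 × 210 mm
A6: ⌊210/2⌋ × 148 = 105 × 148 mm

105 × 148 mm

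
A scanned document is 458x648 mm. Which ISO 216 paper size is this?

C2 (458 × 648 mm)

Aspect ratio 648/458 ≈ 1.415 — close to the ISO √2 ≈ 1.414.
In the C-series (envelope sizes, between A and B): C2 = 458 × 648 mm.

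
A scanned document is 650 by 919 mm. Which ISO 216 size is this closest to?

Aspect ratio 919/650 ≈ 1.414 — close to the ISO √2 ≈ 1.414.
In the C-series (envelope sizes, between A and B): C1 = 648 × 917 mm.
Off by 4 mm total — nearest standard size.

C1 (648 × 917 mm)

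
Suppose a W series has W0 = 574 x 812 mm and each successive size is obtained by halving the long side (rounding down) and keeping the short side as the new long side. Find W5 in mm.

W1: ⌊812/2⌋ × 574 = 406 × 574 mm
W2: ⌊574/2⌋ × 406 = 287 × 406 mm
W3: ⌊406/2⌋ × 287 = 203 × 287 mm
W4: ⌊287/2⌋ × 203 = 143 × 203 mm
W5: ⌊203/2⌋ × 143 = 101 × 143 mm

101 × 143 mm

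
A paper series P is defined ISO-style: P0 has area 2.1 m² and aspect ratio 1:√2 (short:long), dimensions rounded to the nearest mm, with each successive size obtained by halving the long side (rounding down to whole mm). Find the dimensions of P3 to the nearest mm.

Let P0's short side be w mm. w · w√2 = 2.1 m² = 2,100,000 mm², so w ≈ 1218.6 mm and w√2 ≈ 1723.3 mm → P0 = 1219 × 1723 mm.
P1: ⌊1723/2⌋ × 1219 = 861 × 1219 mm
P2: ⌊1219/2⌋ × 861 = 609 × 861 mm
P3: ⌊861/2⌋ × 609 = 430 × 609 mm

430 × 609 mm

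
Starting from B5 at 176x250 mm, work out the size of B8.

62 × 88 mm

B6: ⌊250/2⌋ × 176 = 125 × 176 mm
B7: ⌊176/2⌋ × 125 = 88 × 125 mm
B8: ⌊125/2⌋ × 88 = 62 × 88 mm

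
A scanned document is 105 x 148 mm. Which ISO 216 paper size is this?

A6 (105 × 148 mm)

Aspect ratio 148/105 ≈ 1.410 — close to the ISO √2 ≈ 1.414.
In the A-series (A0 area = 1 m²): A6 = 105 × 148 mm.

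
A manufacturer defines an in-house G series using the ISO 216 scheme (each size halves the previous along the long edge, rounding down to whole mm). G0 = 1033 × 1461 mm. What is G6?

129 × 182 mm

G1: ⌊1461/2⌋ × 1033 = 730 × 1033 mm
G2: ⌊1033/2⌋ × 730 = 516 × 730 mm
G3: ⌊730/2⌋ × 516 = 365 × 516 mm
G4: ⌊516/2⌋ × 365 = 258 × 365 mm
G5: ⌊365/2⌋ × 258 = 182 × 258 mm
G6: ⌊258/2⌋ × 182 = 129 × 182 mm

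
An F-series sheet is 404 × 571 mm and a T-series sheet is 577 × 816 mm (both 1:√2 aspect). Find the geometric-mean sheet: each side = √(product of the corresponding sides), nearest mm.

483 × 683 mm

Short side: √(404 · 577) = √233108 ≈ 482.8 → 483 mm
Long side: √(571 · 816) = √465936 ≈ 682.6 → 683 mm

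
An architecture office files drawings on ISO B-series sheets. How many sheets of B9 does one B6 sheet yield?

8

Each ISO step halves the sheet: 1 × B6 → 2 × B7 → 4 × B8 → 8 × B9
From B6 to B9 is 3 halving steps: 2^3 = 8.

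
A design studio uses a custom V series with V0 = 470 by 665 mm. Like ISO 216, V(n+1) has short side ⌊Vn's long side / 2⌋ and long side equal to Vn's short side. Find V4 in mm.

117 × 166 mm

V1: ⌊665/2⌋ × 470 = 332 × 470 mm
V2: ⌊470/2⌋ × 332 = 235 × 332 mm
V3: ⌊332/2⌋ × 235 = 166 × 235 mm
V4: ⌊235/2⌋ × 166 = 117 × 166 mm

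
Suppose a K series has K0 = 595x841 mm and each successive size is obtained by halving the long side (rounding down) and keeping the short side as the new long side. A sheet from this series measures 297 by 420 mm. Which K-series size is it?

K0: 595 × 841 mm
K1: 420 × 595 mm
K2: 297 × 420 mm
K3: 210 × 297 mm
→ matches K2.

K2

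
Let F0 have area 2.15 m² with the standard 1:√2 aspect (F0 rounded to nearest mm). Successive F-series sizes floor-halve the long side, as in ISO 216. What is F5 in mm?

218 × 308 mm

Let F0's short side be w mm. w · w√2 = 2.15 m² = 2,150,000 mm², so w ≈ 1233.0 mm and w√2 ≈ 1743.7 mm → F0 = 1233 × 1744 mm.
F1: ⌊1744/2⌋ × 1233 = 872 × 1233 mm
F2: ⌊1233/2⌋ × 872 = 616 × 872 mm
F3: ⌊872/2⌋ × 616 = 436 × 616 mm
F4: ⌊616/2⌋ × 436 = 308 × 436 mm
F5: ⌊436/2⌋ × 308 = 218 × 308 mm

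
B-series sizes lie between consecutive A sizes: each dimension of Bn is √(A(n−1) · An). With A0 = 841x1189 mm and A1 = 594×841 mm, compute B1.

Short side: √(841 · 594) = √499554 ≈ 706.8 → 707 mm
Long side: √(1189 · 841) = √999949 ≈ 1000.0 → 1000 mm

707 × 1000 mm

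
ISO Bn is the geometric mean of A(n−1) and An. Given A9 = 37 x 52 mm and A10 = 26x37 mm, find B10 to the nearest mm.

31 × 44 mm

Short side: √(37 · 26) = √962 ≈ 31.0 → 31 mm
Long side: √(52 · 37) = √1924 ≈ 43.9 → 44 mm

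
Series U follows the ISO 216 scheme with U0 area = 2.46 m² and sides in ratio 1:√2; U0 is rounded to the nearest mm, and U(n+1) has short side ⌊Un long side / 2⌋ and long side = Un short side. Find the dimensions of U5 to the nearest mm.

Let U0's short side be w mm. w · w√2 = 2.46 m² = 2,460,000 mm², so w ≈ 1318.9 mm and w√2 ≈ 1865.2 mm → U0 = 1319 × 1865 mm.
U1: ⌊1865/2⌋ × 1319 = 932 × 1319 mm
U2: ⌊1319/2⌋ × 932 = 659 × 932 mm
U3: ⌊932/2⌋ × 659 = 466 × 659 mm
U4: ⌊659/2⌋ × 466 = 329 × 466 mm
U5: ⌊466/2⌋ × 329 = 233 × 329 mm

233 × 329 mm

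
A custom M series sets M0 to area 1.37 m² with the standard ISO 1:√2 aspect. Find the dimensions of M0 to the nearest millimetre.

984 × 1392 mm

Let the short side be w mm. Then w · w√2 = 1.37 m² = 1,370,000 mm².
w² = 1,370,000/√2, so w ≈ 984.2 mm; long side = w√2 ≈ 1391.9 mm.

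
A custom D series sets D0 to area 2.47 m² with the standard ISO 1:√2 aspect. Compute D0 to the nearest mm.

1322 × 1869 mm

Let the short side be w mm. Then w · w√2 = 2.47 m² = 2,470,000 mm².
w² = 2,470,000/√2, so w ≈ 1321.6 mm; long side = w√2 ≈ 1869.0 mm.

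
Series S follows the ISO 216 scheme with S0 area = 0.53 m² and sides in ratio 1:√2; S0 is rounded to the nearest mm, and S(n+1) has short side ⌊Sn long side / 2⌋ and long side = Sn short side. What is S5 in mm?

108 × 153 mm

Let S0's short side be w mm. w · w√2 = 0.53 m² = 530,000 mm², so w ≈ 612.2 mm and w√2 ≈ 865.8 mm → S0 = 612 × 866 mm.
S1: ⌊866/2⌋ × 612 = 433 × 612 mm
S2: ⌊612/2⌋ × 433 = 306 × 433 mm
S3: ⌊433/2⌋ × 306 = 216 × 306 mm
S4: ⌊306/2⌋ × 216 = 153 × 216 mm
S5: ⌊216/2⌋ × 153 = 108 × 153 mm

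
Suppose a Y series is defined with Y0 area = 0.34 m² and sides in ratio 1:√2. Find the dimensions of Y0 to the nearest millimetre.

Let the short side be w mm. Then w · w√2 = 0.34 m² = 340,000 mm².
w² = 340,000/√2, so w ≈ 490.3 mm; long side = w√2 ≈ 693.4 mm.

490 × 693 mm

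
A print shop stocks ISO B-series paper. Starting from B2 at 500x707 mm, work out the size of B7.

88 × 125 mm

B3: ⌊707/2⌋ × 500 = 353 × 500 mm
B4: ⌊500/2⌋ × 353 = 250 × 353 mm
B5: ⌊353/2⌋ × 250 = 176 × 250 mm
B6: ⌊250/2⌋ × 176 = 125 × 176 mm
B7: ⌊176/2⌋ × 125 = 88 × 125 mm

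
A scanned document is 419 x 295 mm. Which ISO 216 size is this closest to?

A3 (297 × 420 mm)

Aspect ratio 419/295 ≈ 1.420 — close to the ISO √2 ≈ 1.414.
In the A-series (A0 area = 1 m²): A3 = 297 × 420 mm.
Off by 3 mm total — nearest standard size.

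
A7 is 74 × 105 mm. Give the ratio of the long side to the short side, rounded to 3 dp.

105 / 74 = 1.419
ISO 216 targets √2 ≈ 1.414; the +0.005 deviation is from mm rounding.

1.419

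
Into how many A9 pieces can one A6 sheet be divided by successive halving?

A6 = 105 × 148 mm; A9 = 37 × 52 mm.
Each halving step doubles the count; 3 steps from A6 to A9.
2^3 = 8.

8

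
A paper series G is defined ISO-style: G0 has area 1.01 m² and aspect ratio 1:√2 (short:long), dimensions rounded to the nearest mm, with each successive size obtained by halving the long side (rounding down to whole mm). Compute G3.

Let G0's short side be w mm. w · w√2 = 1.01 m² = 1,010,000 mm², so w ≈ 845.1 mm and w√2 ≈ 1195.1 mm → G0 = 845 × 1195 mm.
G1: ⌊1195/2⌋ × 845 = 597 × 845 mm
G2: ⌊845/2⌋ × 597 = 422 × 597 mm
G3: ⌊597/2⌋ × 422 = 298 × 422 mm

298 × 422 mm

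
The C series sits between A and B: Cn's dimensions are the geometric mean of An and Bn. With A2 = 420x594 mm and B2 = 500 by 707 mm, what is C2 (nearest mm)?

458 × 648 mm

Short side: √(420 · 500) = √210000 ≈ 458.3 → 458 mm
Long side: √(594 · 707) = √419958 ≈ 648.0 → 648 mm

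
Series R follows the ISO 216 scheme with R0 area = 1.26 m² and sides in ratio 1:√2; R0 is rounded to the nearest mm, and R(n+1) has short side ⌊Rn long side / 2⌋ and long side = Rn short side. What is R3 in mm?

333 × 472 mm

Let R0's short side be w mm. w · w√2 = 1.26 m² = 1,260,000 mm², so w ≈ 943.9 mm and w√2 ≈ 1334.9 mm → R0 = 944 × 1335 mm.
R1: ⌊1335/2⌋ × 944 = 667 × 944 mm
R2: ⌊944/2⌋ × 667 = 472 × 667 mm
R3: ⌊667/2⌋ × 472 = 333 × 472 mm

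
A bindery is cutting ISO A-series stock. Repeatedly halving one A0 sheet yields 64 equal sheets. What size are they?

64 = 2^6, so 6 halving steps.
A0 → A1 → … → A6 after 6 steps.

A6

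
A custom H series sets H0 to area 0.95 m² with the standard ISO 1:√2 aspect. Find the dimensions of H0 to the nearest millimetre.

Let the short side be w mm. Then w · w√2 = 0.95 m² = 950,000 mm².
w² = 950,000/√2, so w ≈ 819.6 mm; long side = w√2 ≈ 1159.1 mm.

820 × 1159 mm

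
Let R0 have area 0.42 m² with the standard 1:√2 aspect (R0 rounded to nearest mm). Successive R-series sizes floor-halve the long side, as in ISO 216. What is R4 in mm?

Let R0's short side be w mm. w · w√2 = 0.42 m² = 420,000 mm², so w ≈ 545.0 mm and w√2 ≈ 770.7 mm → R0 = 545 × 771 mm.
R1: ⌊771/2⌋ × 545 = 385 × 545 mm
R2: ⌊545/2⌋ × 385 = 272 × 385 mm
R3: ⌊385/2⌋ × 272 = 192 × 272 mm
R4: ⌊272/2⌋ × 192 = 136 × 192 mm

136 × 192 mm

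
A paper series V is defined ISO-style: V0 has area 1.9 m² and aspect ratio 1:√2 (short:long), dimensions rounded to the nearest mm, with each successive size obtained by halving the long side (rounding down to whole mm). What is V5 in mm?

Let V0's short side be w mm. w · w√2 = 1.9 m² = 1,900,000 mm², so w ≈ 1159.1 mm and w√2 ≈ 1639.2 mm → V0 = 1159 × 1639 mm.
V1: ⌊1639/2⌋ × 1159 = 819 × 1159 mm
V2: ⌊1159/2⌋ × 819 = 579 × 819 mm
V3: ⌊819/2⌋ × 579 = 409 × 579 mm
V4: ⌊579/2⌋ × 409 = 289 × 409 mm
V5: ⌊409/2⌋ × 289 = 204 × 289 mm

204 × 289 mm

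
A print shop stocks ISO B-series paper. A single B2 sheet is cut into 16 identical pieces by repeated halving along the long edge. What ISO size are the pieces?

B6

16 = 2^4, so 4 halving steps.
B2 → B3 → … → B6 after 4 steps.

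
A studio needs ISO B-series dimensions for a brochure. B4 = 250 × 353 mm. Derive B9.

B5: ⌊353/2⌋ × 250 = 176 × 250 mm
B6: ⌊250/2⌋ × 176 = 125 × 176 mm
B7: ⌊176/2⌋ × 125 = 88 × 125 mm
B8: ⌊125/2⌋ × 88 = 62 × 88 mm
B9: ⌊88/2⌋ × 62 = 44 × 62 mm

44 × 62 mm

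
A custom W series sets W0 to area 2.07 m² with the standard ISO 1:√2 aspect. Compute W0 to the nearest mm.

Let the short side be w mm. Then w · w√2 = 2.07 m² = 2,070,000 mm².
w² = 2,070,000/√2, so w ≈ 1209.8 mm; long side = w√2 ≈ 1711.0 mm.

1210 × 1711 mm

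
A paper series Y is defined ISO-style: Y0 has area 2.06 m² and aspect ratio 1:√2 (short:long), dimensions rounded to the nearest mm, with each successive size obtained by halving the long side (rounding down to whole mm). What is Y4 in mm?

301 × 426 mm

Let Y0's short side be w mm. w · w√2 = 2.06 m² = 2,060,000 mm², so w ≈ 1206.9 mm and w√2 ≈ 1706.8 mm → Y0 = 1207 × 1707 mm.
Y1: ⌊1707/2⌋ × 1207 = 853 × 1207 mm
Y2: ⌊1207/2⌋ × 853 = 603 × 853 mm
Y3: ⌊853/2⌋ × 603 = 426 × 603 mm
Y4: ⌊603/2⌋ × 426 = 301 × 426 mm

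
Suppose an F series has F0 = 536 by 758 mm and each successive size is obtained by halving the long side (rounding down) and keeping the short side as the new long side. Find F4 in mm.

134 × 189 mm

F1: ⌊758/2⌋ × 536 = 379 × 536 mm
F2: ⌊536/2⌋ × 379 = 268 × 379 mm
F3: ⌊379/2⌋ × 268 = 189 × 268 mm
F4: ⌊268/2⌋ × 189 = 134 × 189 mm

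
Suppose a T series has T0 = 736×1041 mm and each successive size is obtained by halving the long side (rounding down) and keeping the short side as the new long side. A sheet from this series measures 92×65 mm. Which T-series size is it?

T7

T0: 736 × 1041 mm
T1: 520 × 736 mm
T2: 368 × 520 mm
T3: 260 × 368 mm
T4: 184 × 260 mm
T5: 130 × 184 mm
T6: 92 × 130 mm
T7: 65 × 92 mm
T8: 46 × 65 mm
→ matches T7.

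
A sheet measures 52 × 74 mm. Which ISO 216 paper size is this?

A8 (52 × 74 mm)

Aspect ratio 74/52 ≈ 1.423 — close to the ISO √2 ≈ 1.414.
In the A-series (A0 area = 1 m²): A8 = 52 × 74 mm.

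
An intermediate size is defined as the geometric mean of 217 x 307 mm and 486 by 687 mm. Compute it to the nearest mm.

Short side: √(217 · 486) = √105462 ≈ 324.7 → 325 mm
Long side: √(307 · 687) = √210909 ≈ 459.2 → 459 mm

325 × 459 mm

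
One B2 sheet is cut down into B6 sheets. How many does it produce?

Each ISO step halves the sheet: 1 × B2 → 2 × B3 → 4 × B4 → 8 × B5 → …
From B2 to B6 is 4 halving steps: 2^4 = 16.

16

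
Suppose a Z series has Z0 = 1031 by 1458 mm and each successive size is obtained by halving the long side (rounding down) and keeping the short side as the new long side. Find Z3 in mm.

Z1: ⌊1458/2⌋ × 1031 = 729 × 1031 mm
Z2: ⌊1031/2⌋ × 729 = 515 × 729 mm
Z3: ⌊729/2⌋ × 515 = 364 × 515 mm

364 × 515 mm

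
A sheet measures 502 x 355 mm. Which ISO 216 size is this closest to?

Aspect ratio 502/355 ≈ 1.414 — close to the ISO √2 ≈ 1.414.
In the B-series (B0 = 1000 × 1414 mm): B3 = 353 × 500 mm.
Off by 4 mm total — nearest standard size.

B3 (353 × 500 mm)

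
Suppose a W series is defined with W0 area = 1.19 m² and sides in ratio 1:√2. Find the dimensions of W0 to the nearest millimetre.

Let the short side be w mm. Then w · w√2 = 1.19 m² = 1,190,000 mm².
w² = 1,190,000/√2, so w ≈ 917.3 mm; long side = w√2 ≈ 1297.3 mm.

917 × 1297 mm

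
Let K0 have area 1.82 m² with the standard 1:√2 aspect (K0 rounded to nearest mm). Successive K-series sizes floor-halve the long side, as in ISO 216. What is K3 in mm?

401 × 567 mm

Let K0's short side be w mm. w · w√2 = 1.82 m² = 1,820,000 mm², so w ≈ 1134.4 mm and w√2 ≈ 1604.3 mm → K0 = 1134 × 1604 mm.
K1: ⌊1604/2⌋ × 1134 = 802 × 1134 mm
K2: ⌊1134/2⌋ × 802 = 567 × 802 mm
K3: ⌊802/2⌋ × 567 = 401 × 567 mm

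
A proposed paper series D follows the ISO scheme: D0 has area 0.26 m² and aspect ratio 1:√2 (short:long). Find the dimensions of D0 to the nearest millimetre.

Let the short side be w mm. Then w · w√2 = 0.26 m² = 260,000 mm².
w² = 260,000/√2, so w ≈ 428.8 mm; long side = w√2 ≈ 606.4 mm.

429 × 606 mm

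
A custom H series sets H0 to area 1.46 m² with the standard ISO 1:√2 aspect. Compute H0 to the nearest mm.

1016 × 1437 mm

Let the short side be w mm. Then w · w√2 = 1.46 m² = 1,460,000 mm².
w² = 1,460,000/√2, so w ≈ 1016.1 mm; long side = w√2 ≈ 1436.9 mm.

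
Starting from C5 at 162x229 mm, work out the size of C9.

40 × 57 mm

C6: ⌊229/2⌋ × 162 = 114 × 162 mm
C7: ⌊162/2⌋ × 114 = 81 × 114 mm
C8: ⌊114/2⌋ × 81 = 57 × 81 mm
C9: ⌊81/2⌋ × 57 = 40 × 57 mm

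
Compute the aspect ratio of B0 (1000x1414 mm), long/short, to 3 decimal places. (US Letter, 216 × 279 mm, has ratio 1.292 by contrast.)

1.414

1414 / 1000 = 1.414
Matches √2 ≈ 1.414 — the ISO 216 defining ratio.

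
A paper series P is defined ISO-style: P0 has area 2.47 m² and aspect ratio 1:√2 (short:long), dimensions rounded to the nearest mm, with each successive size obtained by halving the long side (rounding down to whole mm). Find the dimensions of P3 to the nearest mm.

467 × 661 mm

Let P0's short side be w mm. w · w√2 = 2.47 m² = 2,470,000 mm², so w ≈ 1321.6 mm and w√2 ≈ 1869.0 mm → P0 = 1322 × 1869 mm.
P1: ⌊1869/2⌋ × 1322 = 934 × 1322 mm
P2: ⌊1322/2⌋ × 934 = 661 × 934 mm
P3: ⌊934/2⌋ × 661 = 467 × 661 mm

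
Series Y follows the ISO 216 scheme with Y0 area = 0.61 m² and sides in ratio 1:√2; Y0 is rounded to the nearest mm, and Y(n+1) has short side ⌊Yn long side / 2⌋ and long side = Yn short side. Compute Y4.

Let Y0's short side be w mm. w · w√2 = 0.61 m² = 610,000 mm², so w ≈ 656.8 mm and w√2 ≈ 928.8 mm → Y0 = 657 × 929 mm.
Y1: ⌊929/2⌋ × 657 = 464 × 657 mm
Y2: ⌊657/2⌋ × 464 = 328 × 464 mm
Y3: ⌊464/2⌋ × 328 = 232 × 328 mm
Y4: ⌊328/2⌋ × 232 = 164 × 232 mm

164 × 232 mm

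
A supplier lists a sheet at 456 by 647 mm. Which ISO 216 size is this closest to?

C2 (458 × 648 mm)

Aspect ratio 647/456 ≈ 1.419 — close to the ISO √2 ≈ 1.414.
In the C-series (envelope sizes, between A and B): C2 = 458 × 648 mm.
Off by 3 mm total — nearest standard size.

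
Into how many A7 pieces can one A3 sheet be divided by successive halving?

16

Each ISO step halves the sheet: 1 × A3 → 2 × A4 → 4 × A5 → 8 × A6 → …
From A3 to A7 is 4 halving steps: 2^4 = 16.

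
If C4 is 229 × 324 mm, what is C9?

C5: ⌊324/2⌋ × 229 = 162 × 229 mm
C6: ⌊229/2⌋ × 162 = 114 × 162 mm
C7: ⌊162/2⌋ × 114 = 81 × 114 mm
C8: ⌊114/2⌋ × 81 = 57 × 81 mm
C9: ⌊81/2⌋ × 57 = 40 × 57 mm

40 × 57 mm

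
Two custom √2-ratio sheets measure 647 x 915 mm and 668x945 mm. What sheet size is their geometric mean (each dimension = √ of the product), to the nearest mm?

657 × 930 mm

Short side: √(647 · 668) = √432196 ≈ 657.4 → 657 mm
Long side: √(915 · 945) = √864675 ≈ 929.9 → 930 mm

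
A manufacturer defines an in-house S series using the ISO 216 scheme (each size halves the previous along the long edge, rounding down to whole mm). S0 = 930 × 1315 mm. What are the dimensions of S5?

S1: ⌊1315/2⌋ × 930 = 657 × 930 mm
S2: ⌊930/2⌋ × 657 = 465 × 657 mm
S3: ⌊657/2⌋ × 465 = 328 × 465 mm
S4: ⌊465/2⌋ × 328 = 232 × 328 mm
S5: ⌊328/2⌋ × 232 = 164 × 232 mm

164 × 232 mm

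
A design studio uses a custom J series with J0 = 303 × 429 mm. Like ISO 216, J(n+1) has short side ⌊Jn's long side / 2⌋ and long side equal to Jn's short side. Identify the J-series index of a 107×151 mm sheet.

J0: 303 × 429 mm
J1: 214 × 303 mm
J2: 151 × 214 mm
J3: 107 × 151 mm
J4: 75 × 107 mm
→ matches J3.

J3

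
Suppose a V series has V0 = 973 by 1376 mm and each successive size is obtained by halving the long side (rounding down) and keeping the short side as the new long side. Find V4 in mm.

V1: ⌊1376/2⌋ × 973 = 688 × 973 mm
V2: ⌊973/2⌋ × 688 = 486 × 688 mm
V3: ⌊688/2⌋ × 486 = 344 × 486 mm
V4: ⌊486/2⌋ × 344 = 243 × 344 mm

243 × 344 mm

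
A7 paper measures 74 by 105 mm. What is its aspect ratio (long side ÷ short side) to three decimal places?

1.419

105 / 74 = 1.419
ISO 216 targets √2 ≈ 1.414; the +0.005 deviation is from mm rounding.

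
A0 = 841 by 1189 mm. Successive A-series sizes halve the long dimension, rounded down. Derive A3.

A1: ⌊1189/2⌋ × 841 = 594 × 841 mm
A2: ⌊841/2⌋ × 594 = 420 × 594 mm
A3: ⌊594/2⌋ × 420 = 297 × 420 mm

297 × 420 mm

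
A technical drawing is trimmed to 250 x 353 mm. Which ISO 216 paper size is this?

Aspect ratio 353/250 ≈ 1.412 — close to the ISO √2 ≈ 1.414.
In the B-series (B0 = 1000 × 1414 mm): B4 = 250 × 353 mm.

B4 (250 × 353 mm)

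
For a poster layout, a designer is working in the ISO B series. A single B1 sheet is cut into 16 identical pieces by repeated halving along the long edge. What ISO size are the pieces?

16 = 2^4, so 4 halving steps.
B1 → B2 → … → B5 after 4 steps.

B5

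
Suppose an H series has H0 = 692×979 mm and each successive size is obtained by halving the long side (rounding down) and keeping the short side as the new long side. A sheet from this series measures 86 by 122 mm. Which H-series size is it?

H6

H0: 692 × 979 mm
H1: 489 × 692 mm
H2: 346 × 489 mm
H3: 244 × 346 mm
H4: 173 × 244 mm
H5: 122 × 173 mm
H6: 86 × 122 mm
H7: 61 × 86 mm
→ matches H6.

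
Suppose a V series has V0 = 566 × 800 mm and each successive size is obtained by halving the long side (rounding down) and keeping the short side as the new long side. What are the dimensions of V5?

100 × 141 mm

V1: ⌊800/2⌋ × 566 = 400 × 566 mm
V2: ⌊566/2⌋ × 400 = 283 × 400 mm
V3: ⌊400/2⌋ × 283 = 200 × 283 mm
V4: ⌊283/2⌋ × 200 = 141 × 200 mm
V5: ⌊200/2⌋ × 141 = 100 × 141 mm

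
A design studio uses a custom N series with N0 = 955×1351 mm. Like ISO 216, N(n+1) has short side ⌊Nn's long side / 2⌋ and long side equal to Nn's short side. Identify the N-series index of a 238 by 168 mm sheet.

N5

N0: 955 × 1351 mm
N1: 675 × 955 mm
N2: 477 × 675 mm
N3: 337 × 477 mm
N4: 238 × 337 mm
N5: 168 × 238 mm
N6: 119 × 168 mm
→ matches N5.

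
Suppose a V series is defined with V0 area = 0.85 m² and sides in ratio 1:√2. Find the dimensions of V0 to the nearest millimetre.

775 × 1096 mm

Let the short side be w mm. Then w · w√2 = 0.85 m² = 850,000 mm².
w² = 850,000/√2, so w ≈ 775.3 mm; long side = w√2 ≈ 1096.4 mm.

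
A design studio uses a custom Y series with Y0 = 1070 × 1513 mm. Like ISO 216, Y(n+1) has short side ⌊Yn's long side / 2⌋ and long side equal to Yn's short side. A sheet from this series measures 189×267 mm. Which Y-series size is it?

Y0: 1070 × 1513 mm
Y1: 756 × 1070 mm
Y2: 535 × 756 mm
Y3: 378 × 535 mm
Y4: 267 × 378 mm
Y5: 189 × 267 mm
Y6: 133 × 189 mm
→ matches Y5.

Y5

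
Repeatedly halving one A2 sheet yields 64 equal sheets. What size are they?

A8

64 = 2^6, so 6 halving steps.
A2 → A3 → … → A8 after 6 steps.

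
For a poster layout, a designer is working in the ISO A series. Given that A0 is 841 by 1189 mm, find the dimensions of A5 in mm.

A1: ⌊1189/2⌋ × 841 = 594 × 841 mm
A2: ⌊841/2⌋ × 594 = 420 × 594 mm
A3: ⌊594/2⌋ × 420 = 297 × 420 mm
A4: ⌊420/2⌋ × 297 = 210 × 297 mm
A5: ⌊297/2⌋ × 210 = 148 × 210 mm

148 × 210 mm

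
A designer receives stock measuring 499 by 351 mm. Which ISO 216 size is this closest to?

B3 (353 × 500 mm)

Aspect ratio 499/351 ≈ 1.422 — close to the ISO √2 ≈ 1.414.
In the B-series (B0 = 1000 × 1414 mm): B3 = 353 × 500 mm.
Off by 3 mm total — nearest standard size.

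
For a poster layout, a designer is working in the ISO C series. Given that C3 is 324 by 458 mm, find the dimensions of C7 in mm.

81 × 114 mm

C4: ⌊458/2⌋ × 324 = 229 × 324 mm
C5: ⌊324/2⌋ × 229 = 162 × 229 mm
C6: ⌊229/2⌋ × 162 = 114 × 162 mm
C7: ⌊162/2⌋ × 114 = 81 × 114 mm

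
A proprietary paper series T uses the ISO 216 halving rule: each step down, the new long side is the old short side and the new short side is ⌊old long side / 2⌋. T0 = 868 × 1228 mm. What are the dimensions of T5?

153 × 217 mm

T1: ⌊1228/2⌋ × 868 = 614 × 868 mm
T2: ⌊868/2⌋ × 614 = 434 × 614 mm
T3: ⌊614/2⌋ × 434 = 307 × 434 mm
T4: ⌊434/2⌋ × 307 = 217 × 307 mm
T5: ⌊307/2⌋ × 217 = 153 × 217 mm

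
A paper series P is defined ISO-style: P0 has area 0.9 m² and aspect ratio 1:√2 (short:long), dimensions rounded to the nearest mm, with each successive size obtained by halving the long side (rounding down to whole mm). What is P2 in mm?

399 × 564 mm

Let P0's short side be w mm. w · w√2 = 0.9 m² = 900,000 mm², so w ≈ 797.7 mm and w√2 ≈ 1128.2 mm → P0 = 798 × 1128 mm.
P1: ⌊1128/2⌋ × 798 = 564 × 798 mm
P2: ⌊798/2⌋ × 564 = 399 × 564 mm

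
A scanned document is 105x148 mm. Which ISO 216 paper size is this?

Aspect ratio 148/105 ≈ 1.410 — close to the ISO √2 ≈ 1.414.
In the A-series (A0 area = 1 m²): A6 = 105 × 148 mm.

A6 (105 × 148 mm)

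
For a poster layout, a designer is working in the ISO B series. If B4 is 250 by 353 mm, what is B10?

31 × 44 mm

B5: ⌊353/2⌋ × 250 = 176 × 250 mm
B6: ⌊250/2⌋ × 176 = 125 × 176 mm
B7: ⌊176/2⌋ × 125 = 88 × 125 mm
B8: ⌊125/2⌋ × 88 = 62 × 88 mm
B9: ⌊88/2⌋ × 62 = 44 × 62 mm
B10: ⌊62/2⌋ × 44 = 31 × 44 mm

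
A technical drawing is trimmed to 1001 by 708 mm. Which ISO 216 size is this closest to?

B1 (707 × 1000 mm)

Aspect ratio 1001/708 ≈ 1.414 — close to the ISO √2 ≈ 1.414.
In the B-series (B0 = 1000 × 1414 mm): B1 = 707 × 1000 mm.
Off by 2 mm total — nearest standard size.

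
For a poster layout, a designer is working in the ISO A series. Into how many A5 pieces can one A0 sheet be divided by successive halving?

A0 = 841 × 1189 mm; A5 = 148 × 210 mm.
Each halving step doubles the count; 5 steps from A0 to A5.
2^5 = 32.

32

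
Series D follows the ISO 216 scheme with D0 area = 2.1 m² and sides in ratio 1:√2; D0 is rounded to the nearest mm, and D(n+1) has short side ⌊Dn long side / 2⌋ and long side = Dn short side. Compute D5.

Let D0's short side be w mm. w · w√2 = 2.1 m² = 2,100,000 mm², so w ≈ 1218.6 mm and w√2 ≈ 1723.3 mm → D0 = 1219 × 1723 mm.
D1: ⌊1723/2⌋ × 1219 = 861 × 1219 mm
D2: ⌊1219/2⌋ × 861 = 609 × 861 mm
D3: ⌊861/2⌋ × 609 = 430 × 609 mm
D4: ⌊609/2⌋ × 430 = 304 × 430 mm
D5: ⌊430/2⌋ × 304 = 215 × 304 mm

215 × 304 mm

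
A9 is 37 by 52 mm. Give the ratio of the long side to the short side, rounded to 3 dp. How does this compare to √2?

1.405

52 / 37 = 1.405
ISO 216 targets √2 ≈ 1.414; the -0.009 deviation is from mm rounding.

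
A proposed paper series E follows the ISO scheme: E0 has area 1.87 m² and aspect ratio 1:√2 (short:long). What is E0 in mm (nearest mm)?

Let the short side be w mm. Then w · w√2 = 1.87 m² = 1,870,000 mm².
w² = 1,870,000/√2, so w ≈ 1149.9 mm; long side = w√2 ≈ 1626.2 mm.

1150 × 1626 mm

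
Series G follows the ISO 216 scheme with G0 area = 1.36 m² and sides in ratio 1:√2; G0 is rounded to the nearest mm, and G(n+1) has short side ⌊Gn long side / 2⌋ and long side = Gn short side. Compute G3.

Let G0's short side be w mm. w · w√2 = 1.36 m² = 1,360,000 mm², so w ≈ 980.6 mm and w√2 ≈ 1386.8 mm → G0 = 981 × 1387 mm.
G1: ⌊1387/2⌋ × 981 = 693 × 981 mm
G2: ⌊981/2⌋ × 693 = 490 × 693 mm
G3: ⌊693/2⌋ × 490 = 346 × 490 mm

346 × 490 mm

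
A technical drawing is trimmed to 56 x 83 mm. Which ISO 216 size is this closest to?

C8 (57 × 81 mm)

Aspect ratio 83/56 ≈ 1.482 (ISO target is √2 ≈ 1.414).
In the C-series (envelope sizes, between A and B): C8 = 57 × 81 mm.
Off by 3 mm total — nearest standard size.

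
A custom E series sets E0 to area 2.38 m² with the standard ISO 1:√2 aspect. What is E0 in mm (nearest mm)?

Let the short side be w mm. Then w · w√2 = 2.38 m² = 2,380,000 mm².
w² = 2,380,000/√2, so w ≈ 1297.3 mm; long side = w√2 ≈ 1834.6 mm.

1297 × 1835 mm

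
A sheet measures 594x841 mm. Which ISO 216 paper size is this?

A1 (594 × 841 mm)

Aspect ratio 841/594 ≈ 1.416 — close to the ISO √2 ≈ 1.414.
In the A-series (A0 area = 1 m²): A1 = 594 × 841 mm.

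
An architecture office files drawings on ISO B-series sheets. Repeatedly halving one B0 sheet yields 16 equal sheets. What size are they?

16 = 2^4, so 4 halving steps.
B0 → B1 → … → B4 after 4 steps.

B4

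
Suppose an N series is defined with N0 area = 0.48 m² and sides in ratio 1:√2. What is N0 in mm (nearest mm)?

583 × 824 mm

Let the short side be w mm. Then w · w√2 = 0.48 m² = 480,000 mm².
w² = 480,000/√2, so w ≈ 582.6 mm; long side = w√2 ≈ 823.9 mm.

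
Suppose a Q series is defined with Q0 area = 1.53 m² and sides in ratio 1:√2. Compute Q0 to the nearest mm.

1040 × 1471 mm

Let the short side be w mm. Then w · w√2 = 1.53 m² = 1,530,000 mm².
w² = 1,530,000/√2, so w ≈ 1040.1 mm; long side = w√2 ≈ 1471.0 mm.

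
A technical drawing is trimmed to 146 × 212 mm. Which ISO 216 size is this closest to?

A5 (148 × 210 mm)

Aspect ratio 212/146 ≈ 1.452 (ISO target is √2 ≈ 1.414).
In the A-series (A0 area = 1 m²): A5 = 148 × 210 mm.
Off by 4 mm total — nearest standard size.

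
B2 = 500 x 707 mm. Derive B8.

B3: ⌊707/2⌋ × 500 = 353 × 500 mm
B4: ⌊500/2⌋ × 353 = 250 × 353 mm
B5: ⌊353/2⌋ × 250 = 176 × 250 mm
B6: ⌊250/2⌋ × 176 = 125 × 176 mm
B7: ⌊176/2⌋ × 125 = 88 × 125 mm
B8: ⌊125/2⌋ × 88 = 62 × 88 mm

62 × 88 mm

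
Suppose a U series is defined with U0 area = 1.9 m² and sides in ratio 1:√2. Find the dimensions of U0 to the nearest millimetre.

Let the short side be w mm. Then w · w√2 = 1.9 m² = 1,900,000 mm².
w² = 1,900,000/√2, so w ≈ 1159.1 mm; long side = w√2 ≈ 1639.2 mm.

1159 × 1639 mm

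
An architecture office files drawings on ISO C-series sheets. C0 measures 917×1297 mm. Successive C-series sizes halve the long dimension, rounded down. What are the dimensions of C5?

C1: ⌊1297/2⌋ × 917 = 648 × 917 mm
C2: ⌊917/2⌋ × 648 = 458 × 648 mm
C3: ⌊648/2⌋ × 458 = 324 × 458 mm
C4: ⌊458/2⌋ × 324 = 229 × 324 mm
C5: ⌊324/2⌋ × 229 = 162 × 229 mm

162 × 229 mm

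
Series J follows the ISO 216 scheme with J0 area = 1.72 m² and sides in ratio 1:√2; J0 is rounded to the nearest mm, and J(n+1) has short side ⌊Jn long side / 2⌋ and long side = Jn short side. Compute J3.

Let J0's short side be w mm. w · w√2 = 1.72 m² = 1,720,000 mm², so w ≈ 1102.8 mm and w√2 ≈ 1559.6 mm → J0 = 1103 × 1560 mm.
J1: ⌊1560/2⌋ × 1103 = 780 × 1103 mm
J2: ⌊1103/2⌋ × 780 = 551 × 780 mm
J3: ⌊780/2⌋ × 551 = 390 × 551 mm

390 × 551 mm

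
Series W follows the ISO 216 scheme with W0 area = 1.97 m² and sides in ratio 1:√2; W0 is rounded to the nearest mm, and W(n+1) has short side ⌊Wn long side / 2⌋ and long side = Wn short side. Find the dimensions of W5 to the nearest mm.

Let W0's short side be w mm. w · w√2 = 1.97 m² = 1,970,000 mm², so w ≈ 1180.3 mm and w√2 ≈ 1669.1 mm → W0 = 1180 × 1669 mm.
W1: ⌊1669/2⌋ × 1180 = 834 × 1180 mm
W2: ⌊1180/2⌋ × 834 = 590 × 834 mm
W3: ⌊834/2⌋ × 590 = 417 × 590 mm
W4: ⌊590/2⌋ × 417 = 295 × 417 mm
W5: ⌊417/2⌋ × 295 = 208 × 295 mm

208 × 295 mm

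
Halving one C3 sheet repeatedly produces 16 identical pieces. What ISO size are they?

C7

16 = 2^4, so 4 halving steps.
C3 → C4 → … → C7 after 4 steps.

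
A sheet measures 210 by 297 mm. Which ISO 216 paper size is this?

A4 (210 × 297 mm)

Aspect ratio 297/210 ≈ 1.414 — close to the ISO √2 ≈ 1.414.
In the A-series (A0 area = 1 m²): A4 = 210 × 297 mm.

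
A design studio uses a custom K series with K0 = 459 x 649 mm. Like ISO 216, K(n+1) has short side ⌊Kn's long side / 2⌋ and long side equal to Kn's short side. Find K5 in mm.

K1: ⌊649/2⌋ × 459 = 324 × 459 mm
K2: ⌊459/2⌋ × 324 = 229 × 324 mm
K3: ⌊324/2⌋ × 229 = 162 × 229 mm
K4: ⌊229/2⌋ × 162 = 114 × 162 mm
K5: ⌊162/2⌋ × 114 = 81 × 114 mm

81 × 114 mm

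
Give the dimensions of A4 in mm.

210 × 297 mm

A0 = 841 × 1189 mm (A0 has area 1 m², aspect 1:√2).
A1: ⌊1189/2⌋ × 841 = 594 × 841 mm
A2: ⌊841/2⌋ × 594 = 420 × 594 mm
A3: ⌊594/2⌋ × 420 = 297 × 420 mm
A4: ⌊420/2⌋ × 297 = 210 × 297 mm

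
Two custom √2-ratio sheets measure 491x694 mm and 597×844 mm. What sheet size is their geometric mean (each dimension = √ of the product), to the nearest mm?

541 × 765 mm

Short side: √(491 · 597) = √293127 ≈ 541.4 → 541 mm
Long side: √(694 · 844) = √585736 ≈ 765.3 → 765 mm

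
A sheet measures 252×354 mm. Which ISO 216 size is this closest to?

B4 (250 × 353 mm)

Aspect ratio 354/252 ≈ 1.405 — close to the ISO √2 ≈ 1.414.
In the B-series (B0 = 1000 × 1414 mm): B4 = 250 × 353 mm.
Off by 3 mm total — nearest standard size.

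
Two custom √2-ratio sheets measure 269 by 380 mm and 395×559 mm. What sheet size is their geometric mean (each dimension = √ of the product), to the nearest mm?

Short side: √(269 · 395) = √106255 ≈ 326.0 → 326 mm
Long side: √(380 · 559) = √212420 ≈ 460.9 → 461 mm

326 × 461 mm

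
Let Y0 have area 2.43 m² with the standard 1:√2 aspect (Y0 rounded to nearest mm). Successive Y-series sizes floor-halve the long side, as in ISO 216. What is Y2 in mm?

655 × 927 mm

Let Y0's short side be w mm. w · w√2 = 2.43 m² = 2,430,000 mm², so w ≈ 1310.8 mm and w√2 ≈ 1853.8 mm → Y0 = 1311 × 1854 mm.
Y1: ⌊1854/2⌋ × 1311 = 927 × 1311 mm
Y2: ⌊1311/2⌋ × 927 = 655 × 927 mm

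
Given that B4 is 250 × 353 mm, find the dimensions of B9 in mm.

B5: ⌊353/2⌋ × 250 = 176 × 250 mm
B6: ⌊250/2⌋ × 176 = 125 × 176 mm
B7: ⌊176/2⌋ × 125 = 88 × 125 mm
B8: ⌊125/2⌋ × 88 = 62 × 88 mm
B9: ⌊88/2⌋ × 62 = 44 × 62 mm

44 × 62 mm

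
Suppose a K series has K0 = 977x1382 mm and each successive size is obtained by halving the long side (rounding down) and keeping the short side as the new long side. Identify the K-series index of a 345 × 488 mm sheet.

K0: 977 × 1382 mm
K1: 691 × 977 mm
K2: 488 × 691 mm
K3: 345 × 488 mm
K4: 244 × 345 mm
→ matches K3.

K3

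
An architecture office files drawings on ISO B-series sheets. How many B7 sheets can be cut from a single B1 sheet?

64

Each ISO step halves the sheet: 1 × B1 → 2 × B2 → 4 × B3 → 8 × B4 → …
From B1 to B7 is 6 halving steps: 2^6 = 64.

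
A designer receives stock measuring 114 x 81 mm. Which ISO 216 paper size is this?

Aspect ratio 114/81 ≈ 1.407 — close to the ISO √2 ≈ 1.414.
In the C-series (envelope sizes, between A and B): C7 = 81 × 114 mm.

C7 (81 × 114 mm)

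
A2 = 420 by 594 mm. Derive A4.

210 × 297 mm

A3: ⌊594/2⌋ × 420 = 297 × 420 mm
A4: ⌊420/2⌋ × 297 = 210 × 297 mm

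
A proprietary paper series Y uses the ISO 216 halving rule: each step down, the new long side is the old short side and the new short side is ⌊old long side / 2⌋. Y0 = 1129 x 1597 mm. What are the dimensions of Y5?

Y1 = 798 × 1129 mm (from Y0 by 1 halving).
Y2: ⌊1129/2⌋ × 798 = 564 × 798 mm
Y3: ⌊798/2⌋ × 564 = 399 × 564 mm
Y4: ⌊564/2⌋ × 399 = 282 × 399 mm
Y5: ⌊399/2⌋ × 282 = 199 × 282 mm

199 × 282 mm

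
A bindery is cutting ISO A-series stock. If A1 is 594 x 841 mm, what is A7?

A2: ⌊841/2⌋ × 594 = 420 × 594 mm
A3: ⌊594/2⌋ × 420 = 297 × 420 mm
A4: ⌊420/2⌋ × 297 = 210 × 297 mm
A5: ⌊297/2⌋ × 210 = 148 × 210 mm
A6: ⌊210/2⌋ × 148 = 105 × 148 mm
A7: ⌊148/2⌋ × 105 = 74 × 105 mm

74 × 105 mm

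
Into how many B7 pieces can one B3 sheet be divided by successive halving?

Each ISO step halves the sheet: 1 × B3 → 2 × B4 → 4 × B5 → 8 × B6 → …
From B3 to B7 is 4 halving steps: 2^4 = 16.

16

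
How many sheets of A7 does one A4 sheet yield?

8

A4 = 210 × 297 mm; A7 = 74 × 105 mm.
Each halving step doubles the count; 3 steps from A4 to A7.
2^3 = 8.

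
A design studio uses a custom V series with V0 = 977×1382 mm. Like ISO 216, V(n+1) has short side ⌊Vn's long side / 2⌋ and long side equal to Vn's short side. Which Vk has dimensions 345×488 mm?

V3

V0: 977 × 1382 mm
V1: 691 × 977 mm
V2: 488 × 691 mm
V3: 345 × 488 mm
V4: 244 × 345 mm
→ matches V3.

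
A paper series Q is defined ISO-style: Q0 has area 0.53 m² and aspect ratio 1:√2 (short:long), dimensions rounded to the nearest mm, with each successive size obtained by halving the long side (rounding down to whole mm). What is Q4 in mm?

Let Q0's short side be w mm. w · w√2 = 0.53 m² = 530,000 mm², so w ≈ 612.2 mm and w√2 ≈ 865.8 mm → Q0 = 612 × 866 mm.
Q1: ⌊866/2⌋ × 612 = 433 × 612 mm
Q2: ⌊612/2⌋ × 433 = 306 × 433 mm
Q3: ⌊433/2⌋ × 306 = 216 × 306 mm
Q4: ⌊306/2⌋ × 216 = 153 × 216 mm

153 × 216 mm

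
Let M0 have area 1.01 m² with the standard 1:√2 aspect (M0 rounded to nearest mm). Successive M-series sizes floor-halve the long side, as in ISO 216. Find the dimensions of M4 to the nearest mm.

211 × 298 mm

Let M0's short side be w mm. w · w√2 = 1.01 m² = 1,010,000 mm², so w ≈ 845.1 mm and w√2 ≈ 1195.1 mm → M0 = 845 × 1195 mm.
M1: ⌊1195/2⌋ × 845 = 597 × 845 mm
M2: ⌊845/2⌋ × 597 = 422 × 597 mm
M3: ⌊597/2⌋ × 422 = 298 × 422 mm
M4: ⌊422/2⌋ × 298 = 211 × 298 mm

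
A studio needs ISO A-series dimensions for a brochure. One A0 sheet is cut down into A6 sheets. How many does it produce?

64

Each ISO step halves the sheet: 1 × A0 → 2 × A1 → 4 × A2 → 8 × A3 → …
From A0 to A6 is 6 halving steps: 2^6 = 64.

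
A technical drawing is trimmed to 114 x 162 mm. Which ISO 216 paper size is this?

Aspect ratio 162/114 ≈ 1.421 — close to the ISO √2 ≈ 1.414.
In the C-series (envelope sizes, between A and B): C6 = 114 × 162 mm.

C6 (114 × 162 mm)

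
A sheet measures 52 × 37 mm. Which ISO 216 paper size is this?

A9 (37 × 52 mm)

Aspect ratio 52/37 ≈ 1.405 — close to the ISO √2 ≈ 1.414.
In the A-series (A0 area = 1 m²): A9 = 37 × 52 mm.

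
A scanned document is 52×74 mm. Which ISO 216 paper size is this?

A8 (52 × 74 mm)

Aspect ratio 74/52 ≈ 1.423 — close to the ISO √2 ≈ 1.414.
In the A-series (A0 area = 1 m²): A8 = 52 × 74 mm.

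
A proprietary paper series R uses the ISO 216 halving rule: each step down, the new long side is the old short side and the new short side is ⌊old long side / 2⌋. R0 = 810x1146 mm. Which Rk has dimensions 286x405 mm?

R3

R0: 810 × 1146 mm
R1: 573 × 810 mm
R2: 405 × 573 mm
R3: 286 × 405 mm
R4: 202 × 286 mm
→ matches R3.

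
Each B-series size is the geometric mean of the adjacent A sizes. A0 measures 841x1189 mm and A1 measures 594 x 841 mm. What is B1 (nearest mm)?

Short side: √(841 · 594) = √499554 ≈ 706.8 → 707 mm
Long side: √(1189 · 841) = √999949 ≈ 1000.0 → 1000 mm

707 × 1000 mm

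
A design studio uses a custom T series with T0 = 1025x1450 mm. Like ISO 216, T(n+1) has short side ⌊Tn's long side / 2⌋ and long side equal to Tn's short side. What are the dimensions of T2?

T1: ⌊1450/2⌋ × 1025 = 725 × 1025 mm
T2: ⌊1025/2⌋ × 725 = 512 × 725 mm

512 × 725 mm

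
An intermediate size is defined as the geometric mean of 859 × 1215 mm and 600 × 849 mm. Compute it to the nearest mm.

Short side: √(859 · 600) = √515400 ≈ 717.9 → 718 mm
Long side: √(1215 · 849) = √1031535 ≈ 1015.6 → 1016 mm

718 × 1016 mm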